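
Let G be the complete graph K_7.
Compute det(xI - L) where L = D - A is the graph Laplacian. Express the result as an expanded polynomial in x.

x^7 - 42x^6 + 735x^5 - 6860x^4 + 36015x^3 - 100842x^2 + 117649x

The graph has 7 vertices and degree multiset [6, 6, 6, 6, 6, 6, 6]; D is the diagonal matrix of degrees and L = D - A. Computing det(xI - L) by cofactor expansion (or equivalently via sum-over-permutations) gives x^7 - 42x^6 + 735x^5 - 6860x^4 + 36015x^3 - 100842x^2 + 117649x. The constant term is 0 because L is singular (the all-ones vector lies in its kernel). The largest eigenvalue, 7, is at most the vertex count 7. There is one zero in the spectrum, matching the 1 component.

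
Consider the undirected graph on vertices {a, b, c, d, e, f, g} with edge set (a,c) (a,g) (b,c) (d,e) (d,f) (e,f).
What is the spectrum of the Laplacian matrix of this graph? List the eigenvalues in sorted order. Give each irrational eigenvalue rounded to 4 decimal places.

[0, 0, 0.5858, 2, 3, 3, 3.4142]

With the vertex order [a, b, c, d, e, f, g], the degrees are [2, 1, 2, 2, 2, 2, 1], giving D = diag(2, 1, 2, 2, 2, 2, 1) and L = D - A. L is symmetric positive semidefinite, so every eigenvalue is real and nonnegative. The 2 zero eigenvalues correspond to the 2 connected components.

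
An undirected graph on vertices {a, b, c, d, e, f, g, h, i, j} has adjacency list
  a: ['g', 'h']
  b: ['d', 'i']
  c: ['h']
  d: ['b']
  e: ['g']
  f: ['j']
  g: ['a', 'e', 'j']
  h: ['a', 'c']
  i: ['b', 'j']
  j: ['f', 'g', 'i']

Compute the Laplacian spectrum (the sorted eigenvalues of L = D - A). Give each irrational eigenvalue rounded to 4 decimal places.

With the vertex order [a, b, c, d, e, f, g, h, i, j], the degrees are [2, 2, 1, 1, 1, 1, 3, 2, 2, 3], giving D = diag(2, 2, 1, 1, 1, 1, 3, 2, 2, 3) and L = D - A. Since every row of L sums to 0, the all-ones vector is in the kernel and 0 is an eigenvalue.

[0, 0.1487, 0.3820, 0.6496, 1.3820, 1.4400, 2.6180, 3.0561, 3.6180, 4.7056]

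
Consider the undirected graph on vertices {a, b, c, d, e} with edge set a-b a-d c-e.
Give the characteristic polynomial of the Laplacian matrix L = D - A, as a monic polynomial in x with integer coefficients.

x^5 - 6x^4 + 11x^3 - 6x^2

Each diagonal entry of L is the vertex degree and each off-diagonal entry is -1 where an edge is present, 0 otherwise; in the order [a, b, c, d, e] the diagonal is [2, 1, 1, 1, 1]. Computing det(xI - L) by cofactor expansion (or equivalently via sum-over-permutations) gives x^5 - 6x^4 + 11x^3 - 6x^2. Since p(0) = det(-L) = 0, x divides p(x).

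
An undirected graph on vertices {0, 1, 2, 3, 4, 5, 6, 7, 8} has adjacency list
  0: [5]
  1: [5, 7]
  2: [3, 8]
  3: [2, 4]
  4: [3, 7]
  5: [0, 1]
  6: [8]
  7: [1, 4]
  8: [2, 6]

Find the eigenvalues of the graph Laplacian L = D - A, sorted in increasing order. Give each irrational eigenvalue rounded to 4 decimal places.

With the vertex order [0, 1, 2, 3, 4, 5, 6, 7, 8], the degrees are [1, 2, 2, 2, 2, 2, 1, 2, 2], giving D = diag(1, 2, 2, 2, 2, 2, 1, 2, 2) and L = D - A. The multiplicity of 0 as a Laplacian eigenvalue equals the number of connected components. The single zero eigenvalue shows the graph is connected. The eigenvalues sum to 16, which equals trace(L) = 2|E|.

[0, 0.1206, 0.4679, 1, 1.6527, 2.3473, 3, 3.5321, 3.8794]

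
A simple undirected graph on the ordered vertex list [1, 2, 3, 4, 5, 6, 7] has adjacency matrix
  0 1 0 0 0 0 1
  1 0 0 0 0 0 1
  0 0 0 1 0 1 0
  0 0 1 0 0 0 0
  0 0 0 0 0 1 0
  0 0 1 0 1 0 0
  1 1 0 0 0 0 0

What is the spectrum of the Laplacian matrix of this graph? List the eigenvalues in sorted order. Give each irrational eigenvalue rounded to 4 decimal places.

[0, 0, 0.5858, 2, 3, 3, 3.4142]

Reading degrees in the order [1, 2, 3, 4, 5, 6, 7] gives [2, 2, 2, 1, 1, 2, 2]; set D = diag(2, 2, 2, 1, 1, 2, 2) and form L = D - A. L is symmetric positive semidefinite, so every eigenvalue is real and nonnegative. The 2 zero eigenvalues correspond to the 2 connected components. The eigenvalues sum to 12, which equals trace(L) = 2|E|. The largest eigenvalue, 3.4142, is at most the vertex count 7.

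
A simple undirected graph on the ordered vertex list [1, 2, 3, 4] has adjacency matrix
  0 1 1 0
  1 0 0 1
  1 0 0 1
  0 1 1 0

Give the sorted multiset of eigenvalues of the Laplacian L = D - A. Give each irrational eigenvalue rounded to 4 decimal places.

Reading degrees in the order [1, 2, 3, 4] gives [2, 2, 2, 2]; set D = diag(2, 2, 2, 2) and form L = D - A. L is symmetric positive semidefinite, so every eigenvalue is real and nonnegative. The single zero eigenvalue shows the graph is connected. The eigenvalues sum to 8, which equals trace(L) = 2|E|.

[0, 2, 2, 4]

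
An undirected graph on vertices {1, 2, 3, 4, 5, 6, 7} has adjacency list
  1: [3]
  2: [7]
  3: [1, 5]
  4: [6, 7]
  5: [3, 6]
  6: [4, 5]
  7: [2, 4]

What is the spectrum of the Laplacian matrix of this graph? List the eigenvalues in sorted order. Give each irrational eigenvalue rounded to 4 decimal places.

With the vertex order [1, 2, 3, 4, 5, 6, 7], the degrees are [1, 1, 2, 2, 2, 2, 2], giving D = diag(1, 1, 2, 2, 2, 2, 2) and L = D - A. L is symmetric positive semidefinite, so every eigenvalue is real and nonnegative. The single zero eigenvalue shows the graph is connected.

[0, 0.1981, 0.7530, 1.5550, 2.4450, 3.2470, 3.8019]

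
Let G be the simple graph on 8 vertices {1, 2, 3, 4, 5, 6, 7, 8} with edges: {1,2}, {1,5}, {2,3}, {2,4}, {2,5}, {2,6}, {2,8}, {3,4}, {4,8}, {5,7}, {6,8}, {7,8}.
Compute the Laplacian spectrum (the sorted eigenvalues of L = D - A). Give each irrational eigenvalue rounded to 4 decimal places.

[0, 1.1744, 1.5687, 1.8531, 3.2522, 3.8987, 5.1559, 7.0968]

Each diagonal entry of L is the vertex degree and each off-diagonal entry is -1 where an edge is present, 0 otherwise; in the order [1, 2, 3, 4, 5, 6, 7, 8] the diagonal is [2, 6, 2, 3, 3, 2, 2, 4]. Diagonalising L (or applying a numerical eigensolver to the 8x8 matrix) gives the spectrum above. The eigenvalues sum to 24, which equals trace(L) = 2|E|.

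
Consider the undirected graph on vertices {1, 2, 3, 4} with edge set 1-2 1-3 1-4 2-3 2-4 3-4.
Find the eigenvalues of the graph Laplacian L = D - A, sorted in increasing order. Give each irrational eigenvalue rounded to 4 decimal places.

[0, 4, 4, 4]

Each diagonal entry of L is the vertex degree and each off-diagonal entry is -1 where an edge is present, 0 otherwise; in the order [1, 2, 3, 4] the diagonal is [3, 3, 3, 3]. The multiplicity of 0 as a Laplacian eigenvalue equals the number of connected components. The single zero eigenvalue shows the graph is connected. There is one zero in the spectrum, matching the 1 component.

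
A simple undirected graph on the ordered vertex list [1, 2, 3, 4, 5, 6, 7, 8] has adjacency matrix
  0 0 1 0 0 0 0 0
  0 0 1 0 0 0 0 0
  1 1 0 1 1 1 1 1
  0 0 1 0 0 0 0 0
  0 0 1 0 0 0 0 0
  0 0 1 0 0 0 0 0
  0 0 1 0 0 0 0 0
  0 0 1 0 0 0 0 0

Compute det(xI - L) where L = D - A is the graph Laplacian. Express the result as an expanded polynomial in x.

x^8 - 14x^7 + 63x^6 - 140x^5 + 175x^4 - 126x^3 + 49x^2 - 8x

Reading degrees in the order [1, 2, 3, 4, 5, 6, 7, 8] gives [1, 1, 7, 1, 1, 1, 1, 1]; set D = diag(1, 1, 7, 1, 1, 1, 1, 1) and form L = D - A. L has integer entries, so p(x) = det(xI - L) has integer coefficients. Expanding the determinant yields x^8 - 14x^7 + 63x^6 - 140x^5 + 175x^4 - 126x^3 + 49x^2 - 8x. The constant term is 0 because L is singular (the all-ones vector lies in its kernel). By the matrix-tree theorem the graph has (1/8) * product of the nonzero eigenvalues = 1 spanning tree.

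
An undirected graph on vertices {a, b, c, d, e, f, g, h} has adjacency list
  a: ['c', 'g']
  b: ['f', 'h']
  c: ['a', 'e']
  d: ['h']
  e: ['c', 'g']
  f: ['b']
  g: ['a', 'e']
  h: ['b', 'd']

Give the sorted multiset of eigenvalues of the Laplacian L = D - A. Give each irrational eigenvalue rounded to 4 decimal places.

Each diagonal entry of L is the vertex degree and each off-diagonal entry is -1 where an edge is present, 0 otherwise; in the order [a, b, c, d, e, f, g, h] the diagonal is [2, 2, 2, 1, 2, 1, 2, 2]. Diagonalising L (or applying a numerical eigensolver to the 8x8 matrix) gives the spectrum above. The 2 zero eigenvalues correspond to the 2 connected components. There are 2 zeros in the spectrum, matching the 2 components. The largest eigenvalue, 4, is at most the vertex count 8.

[0, 0, 0.5858, 2, 2, 2, 3.4142, 4]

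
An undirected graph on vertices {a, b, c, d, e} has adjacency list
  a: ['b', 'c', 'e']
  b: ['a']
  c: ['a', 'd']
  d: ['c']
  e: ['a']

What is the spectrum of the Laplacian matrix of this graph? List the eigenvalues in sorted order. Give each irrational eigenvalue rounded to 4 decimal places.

[0, 0.5188, 1, 2.3111, 4.1701]

With the vertex order [a, b, c, d, e], the degrees are [3, 1, 2, 1, 1], giving D = diag(3, 1, 2, 1, 1) and L = D - A. The multiplicity of 0 as a Laplacian eigenvalue equals the number of connected components.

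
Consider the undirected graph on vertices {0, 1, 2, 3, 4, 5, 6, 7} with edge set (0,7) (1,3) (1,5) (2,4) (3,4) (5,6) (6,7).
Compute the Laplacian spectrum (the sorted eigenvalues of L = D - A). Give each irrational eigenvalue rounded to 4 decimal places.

[0, 0.1522, 0.5858, 1.2346, 2, 2.7654, 3.4142, 3.8478]

Each diagonal entry of L is the vertex degree and each off-diagonal entry is -1 where an edge is present, 0 otherwise; in the order [0, 1, 2, 3, 4, 5, 6, 7] the diagonal is [1, 2, 1, 2, 2, 2, 2, 2]. Diagonalising L (or applying a numerical eigensolver to the 8x8 matrix) gives the spectrum above. The single zero eigenvalue shows the graph is connected.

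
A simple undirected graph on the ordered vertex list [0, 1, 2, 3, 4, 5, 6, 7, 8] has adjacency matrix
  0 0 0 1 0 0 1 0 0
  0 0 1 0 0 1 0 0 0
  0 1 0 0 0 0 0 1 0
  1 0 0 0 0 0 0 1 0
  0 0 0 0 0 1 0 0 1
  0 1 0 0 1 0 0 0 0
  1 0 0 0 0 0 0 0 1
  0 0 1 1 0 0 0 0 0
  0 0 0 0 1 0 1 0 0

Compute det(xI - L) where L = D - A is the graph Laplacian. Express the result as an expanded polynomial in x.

Reading degrees in the order [0, 1, 2, 3, 4, 5, 6, 7, 8] gives [2, 2, 2, 2, 2, 2, 2, 2, 2]; set D = diag(2, 2, 2, 2, 2, 2, 2, 2, 2) and form L = D - A. L has integer entries, so p(x) = det(xI - L) has integer coefficients. Expanding the determinant yields x^9 - 18x^8 + 135x^7 - 546x^6 + 1287x^5 - 1782x^4 + 1386x^3 - 540x^2 + 81x. The constant term is 0 because L is singular (the all-ones vector lies in its kernel). The largest eigenvalue, 3.8794, is at most the vertex count 9.

x^9 - 18x^8 + 135x^7 - 546x^6 + 1287x^5 - 1782x^4 + 1386x^3 - 540x^2 + 81x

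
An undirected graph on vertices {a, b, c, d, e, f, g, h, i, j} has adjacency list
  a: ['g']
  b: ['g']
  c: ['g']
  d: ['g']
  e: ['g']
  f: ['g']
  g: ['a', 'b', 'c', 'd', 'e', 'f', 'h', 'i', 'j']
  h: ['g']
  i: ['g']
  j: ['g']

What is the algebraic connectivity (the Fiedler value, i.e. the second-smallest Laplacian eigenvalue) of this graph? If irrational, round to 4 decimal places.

Reading degrees in the order [a, b, c, d, e, f, g, h, i, j] gives [1, 1, 1, 1, 1, 1, 9, 1, 1, 1]; set D = diag(1, 1, 1, 1, 1, 1, 9, 1, 1, 1) and form L = D - A. The smallest Laplacian eigenvalue is always 0. The next one, lambda_2 = 1, measures how hard the graph is to disconnect: larger values mean better connectivity.

1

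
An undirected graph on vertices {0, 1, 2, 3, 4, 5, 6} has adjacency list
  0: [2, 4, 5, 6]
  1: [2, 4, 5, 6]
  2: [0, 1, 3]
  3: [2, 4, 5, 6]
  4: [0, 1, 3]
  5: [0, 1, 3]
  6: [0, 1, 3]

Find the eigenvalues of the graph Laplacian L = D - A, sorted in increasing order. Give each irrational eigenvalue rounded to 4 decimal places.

[0, 3, 3, 3, 4, 4, 7]

Reading degrees in the order [0, 1, 2, 3, 4, 5, 6] gives [4, 4, 3, 4, 3, 3, 3]; set D = diag(4, 4, 3, 4, 3, 3, 3) and form L = D - A. Since every row of L sums to 0, the all-ones vector is in the kernel and 0 is an eigenvalue. By the matrix-tree theorem the graph has (1/7) * product of the nonzero eigenvalues = 432 spanning trees.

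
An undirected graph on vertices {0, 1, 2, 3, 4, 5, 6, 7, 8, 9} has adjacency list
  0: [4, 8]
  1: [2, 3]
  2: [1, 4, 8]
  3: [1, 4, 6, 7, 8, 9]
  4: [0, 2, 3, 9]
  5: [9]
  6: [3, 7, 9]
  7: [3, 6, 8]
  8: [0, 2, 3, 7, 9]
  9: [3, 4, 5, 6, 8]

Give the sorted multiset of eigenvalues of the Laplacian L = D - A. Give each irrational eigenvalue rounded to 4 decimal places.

Reading degrees in the order [0, 1, 2, 3, 4, 5, 6, 7, 8, 9] gives [2, 2, 3, 6, 4, 1, 3, 3, 5, 5]; set D = diag(2, 2, 3, 6, 4, 1, 3, 3, 5, 5) and form L = D - A. L is symmetric positive semidefinite, so every eigenvalue is real and nonnegative. There is one zero in the spectrum, matching the 1 component. By the matrix-tree theorem the graph has (1/10) * product of the nonzero eigenvalues = 2340 spanning trees.

[0, 0.8406, 1.5293, 1.5836, 3.1049, 3.4552, 4.3023, 4.8791, 6.8085, 7.4965]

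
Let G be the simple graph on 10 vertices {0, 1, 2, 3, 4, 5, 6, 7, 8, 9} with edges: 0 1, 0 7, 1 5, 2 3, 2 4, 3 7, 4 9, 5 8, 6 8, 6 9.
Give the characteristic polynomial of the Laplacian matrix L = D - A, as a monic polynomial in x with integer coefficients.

Reading degrees in the order [0, 1, 2, 3, 4, 5, 6, 7, 8, 9] gives [2, 2, 2, 2, 2, 2, 2, 2, 2, 2]; set D = diag(2, 2, 2, 2, 2, 2, 2, 2, 2, 2) and form L = D - A. L has integer entries, so p(x) = det(xI - L) has integer coefficients. Expanding the determinant yields x^10 - 20x^9 + 170x^8 - 800x^7 + 2275x^6 - 4004x^5 + 4290x^4 - 2640x^3 + 825x^2 - 100x. The coefficient of x^9 equals -trace(L) = -20, matching the sum of degrees.

x^10 - 20x^9 + 170x^8 - 800x^7 + 2275x^6 - 4004x^5 + 4290x^4 - 2640x^3 + 825x^2 - 100x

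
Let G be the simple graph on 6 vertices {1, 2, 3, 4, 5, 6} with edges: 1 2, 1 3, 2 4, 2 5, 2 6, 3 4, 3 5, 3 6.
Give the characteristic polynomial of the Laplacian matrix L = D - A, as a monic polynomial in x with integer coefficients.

x^6 - 16x^5 + 96x^4 - 272x^3 + 368x^2 - 192x

Reading degrees in the order [1, 2, 3, 4, 5, 6] gives [2, 4, 4, 2, 2, 2]; set D = diag(2, 4, 4, 2, 2, 2) and form L = D - A. The eigenvalues of L are [0, 2, 2, 2, 4, 6]; the characteristic polynomial is the product of (x - lambda_i), which multiplies out to x^6 - 16x^5 + 96x^4 - 272x^3 + 368x^2 - 192x. The coefficient of x^5 equals -trace(L) = -16, matching the sum of degrees.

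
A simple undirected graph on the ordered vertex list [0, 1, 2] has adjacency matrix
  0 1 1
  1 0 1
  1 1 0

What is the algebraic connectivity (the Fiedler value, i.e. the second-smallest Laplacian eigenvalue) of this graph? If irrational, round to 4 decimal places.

Each diagonal entry of L is the vertex degree and each off-diagonal entry is -1 where an edge is present, 0 otherwise; in the order [0, 1, 2] the diagonal is [2, 2, 2]. Computing the eigenvalues of L and sorting gives [0, 3, 3]. The Fiedler value lambda_2 = 3 is strictly positive, so the graph is connected. There is one zero in the spectrum, matching the 1 component. The eigenvalues sum to 6, which equals trace(L) = 2|E|.

3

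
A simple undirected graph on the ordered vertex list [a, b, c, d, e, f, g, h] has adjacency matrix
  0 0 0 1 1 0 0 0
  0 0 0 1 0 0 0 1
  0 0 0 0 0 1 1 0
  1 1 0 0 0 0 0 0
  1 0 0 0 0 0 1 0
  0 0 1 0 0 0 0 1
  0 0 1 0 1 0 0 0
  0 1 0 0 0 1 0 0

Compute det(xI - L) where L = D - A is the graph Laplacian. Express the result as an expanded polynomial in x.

x^8 - 16x^7 + 104x^6 - 352x^5 + 660x^4 - 672x^3 + 336x^2 - 64x

Each diagonal entry of L is the vertex degree and each off-diagonal entry is -1 where an edge is present, 0 otherwise; in the order [a, b, c, d, e, f, g, h] the diagonal is [2, 2, 2, 2, 2, 2, 2, 2]. L has integer entries, so p(x) = det(xI - L) has integer coefficients. Expanding the determinant yields x^8 - 16x^7 + 104x^6 - 352x^5 + 660x^4 - 672x^3 + 336x^2 - 64x. Since p(0) = det(-L) = 0, x divides p(x).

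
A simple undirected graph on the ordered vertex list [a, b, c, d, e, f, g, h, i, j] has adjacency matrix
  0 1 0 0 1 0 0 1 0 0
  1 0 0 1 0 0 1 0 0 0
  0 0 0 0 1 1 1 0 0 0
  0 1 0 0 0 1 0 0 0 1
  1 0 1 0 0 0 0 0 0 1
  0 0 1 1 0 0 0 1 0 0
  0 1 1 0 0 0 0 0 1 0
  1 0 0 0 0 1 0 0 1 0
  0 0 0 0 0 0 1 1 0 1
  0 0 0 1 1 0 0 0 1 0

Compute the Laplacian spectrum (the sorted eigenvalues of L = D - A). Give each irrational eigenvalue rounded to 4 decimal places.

With the vertex order [a, b, c, d, e, f, g, h, i, j], the degrees are [3, 3, 3, 3, 3, 3, 3, 3, 3, 3], giving D = diag(3, 3, 3, 3, 3, 3, 3, 3, 3, 3) and L = D - A. The multiplicity of 0 as a Laplacian eigenvalue equals the number of connected components. The eigenvalues sum to 30, which equals trace(L) = 2|E|.

[0, 2, 2, 2, 2, 2, 5, 5, 5, 5]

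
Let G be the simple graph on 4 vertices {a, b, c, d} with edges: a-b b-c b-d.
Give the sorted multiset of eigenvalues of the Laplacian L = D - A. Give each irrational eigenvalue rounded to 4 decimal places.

[0, 1, 1, 4]

Each diagonal entry of L is the vertex degree and each off-diagonal entry is -1 where an edge is present, 0 otherwise; in the order [a, b, c, d] the diagonal is [1, 3, 1, 1]. L is symmetric positive semidefinite, so every eigenvalue is real and nonnegative. There is one zero in the spectrum, matching the 1 component. By the matrix-tree theorem the graph has (1/4) * product of the nonzero eigenvalues = 1 spanning tree.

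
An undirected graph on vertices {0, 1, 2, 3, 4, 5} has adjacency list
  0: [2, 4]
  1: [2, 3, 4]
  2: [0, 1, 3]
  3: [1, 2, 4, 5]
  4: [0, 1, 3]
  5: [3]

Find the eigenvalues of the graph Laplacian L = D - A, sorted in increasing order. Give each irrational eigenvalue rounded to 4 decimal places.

Each diagonal entry of L is the vertex degree and each off-diagonal entry is -1 where an edge is present, 0 otherwise; in the order [0, 1, 2, 3, 4, 5] the diagonal is [2, 3, 3, 4, 3, 1]. Diagonalising L (or applying a numerical eigensolver to the 6x6 matrix) gives the spectrum above. The single zero eigenvalue shows the graph is connected. By the matrix-tree theorem the graph has (1/6) * product of the nonzero eigenvalues = 24 spanning trees. The eigenvalues sum to 16, which equals trace(L) = 2|E|.

[0, 0.8929, 2.2123, 3, 4.5262, 5.3686]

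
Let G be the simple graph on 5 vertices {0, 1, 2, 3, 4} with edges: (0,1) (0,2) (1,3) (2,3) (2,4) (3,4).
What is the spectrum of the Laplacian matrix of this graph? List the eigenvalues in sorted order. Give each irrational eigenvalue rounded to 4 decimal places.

[0, 1.3820, 2.3820, 3.6180, 4.6180]

Each diagonal entry of L is the vertex degree and each off-diagonal entry is -1 where an edge is present, 0 otherwise; in the order [0, 1, 2, 3, 4] the diagonal is [2, 2, 3, 3, 2]. Diagonalising L (or applying a numerical eigensolver to the 5x5 matrix) gives the spectrum above. The single zero eigenvalue shows the graph is connected. The largest eigenvalue, 4.6180, is at most the vertex count 5. There is one zero in the spectrum, matching the 1 component.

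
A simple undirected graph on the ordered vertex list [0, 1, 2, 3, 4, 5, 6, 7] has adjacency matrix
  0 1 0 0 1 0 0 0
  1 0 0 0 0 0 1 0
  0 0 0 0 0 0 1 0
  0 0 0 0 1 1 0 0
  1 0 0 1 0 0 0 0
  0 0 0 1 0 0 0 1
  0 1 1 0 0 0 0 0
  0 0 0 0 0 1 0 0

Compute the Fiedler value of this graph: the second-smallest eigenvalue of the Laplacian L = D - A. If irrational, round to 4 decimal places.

0.1522

With the vertex order [0, 1, 2, 3, 4, 5, 6, 7], the degrees are [2, 2, 1, 2, 2, 2, 2, 1], giving D = diag(2, 2, 1, 2, 2, 2, 2, 1) and L = D - A. The sorted Laplacian eigenvalues are [0, 0.1522, 0.5858, 1.2346, 2, 2.7654, 3.4142, 3.8478]; the algebraic connectivity is the second entry, 0.1522. There is one zero in the spectrum, matching the 1 component.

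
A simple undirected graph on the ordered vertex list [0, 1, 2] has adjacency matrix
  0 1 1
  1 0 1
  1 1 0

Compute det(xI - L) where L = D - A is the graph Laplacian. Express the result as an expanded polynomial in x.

x^3 - 6x^2 + 9x

Each diagonal entry of L is the vertex degree and each off-diagonal entry is -1 where an edge is present, 0 otherwise; in the order [0, 1, 2] the diagonal is [2, 2, 2]. Computing det(xI - L) by cofactor expansion (or equivalently via sum-over-permutations) gives x^3 - 6x^2 + 9x. The constant term is 0 because L is singular (the all-ones vector lies in its kernel). The largest eigenvalue, 3, is at most the vertex count 3.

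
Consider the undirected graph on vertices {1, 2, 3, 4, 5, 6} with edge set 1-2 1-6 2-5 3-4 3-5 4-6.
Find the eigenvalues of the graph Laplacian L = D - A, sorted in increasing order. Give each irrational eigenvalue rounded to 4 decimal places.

Each diagonal entry of L is the vertex degree and each off-diagonal entry is -1 where an edge is present, 0 otherwise; in the order [1, 2, 3, 4, 5, 6] the diagonal is [2, 2, 2, 2, 2, 2]. Diagonalising L (or applying a numerical eigensolver to the 6x6 matrix) gives the spectrum above. The single zero eigenvalue shows the graph is connected. The eigenvalues sum to 12, which equals trace(L) = 2|E|. By the matrix-tree theorem the graph has (1/6) * product of the nonzero eigenvalues = 6 spanning trees.

[0, 1, 1, 3, 3, 4]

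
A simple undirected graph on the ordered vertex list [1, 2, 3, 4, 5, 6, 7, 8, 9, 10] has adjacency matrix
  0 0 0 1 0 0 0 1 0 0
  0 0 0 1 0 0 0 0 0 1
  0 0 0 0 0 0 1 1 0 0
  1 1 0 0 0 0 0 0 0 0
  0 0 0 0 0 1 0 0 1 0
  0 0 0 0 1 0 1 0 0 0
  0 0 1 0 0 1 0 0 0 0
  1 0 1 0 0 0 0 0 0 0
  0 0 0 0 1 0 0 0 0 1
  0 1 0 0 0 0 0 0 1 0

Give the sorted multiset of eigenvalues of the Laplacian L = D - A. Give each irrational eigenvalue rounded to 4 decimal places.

Reading degrees in the order [1, 2, 3, 4, 5, 6, 7, 8, 9, 10] gives [2, 2, 2, 2, 2, 2, 2, 2, 2, 2]; set D = diag(2, 2, 2, 2, 2, 2, 2, 2, 2, 2) and form L = D - A. The multiplicity of 0 as a Laplacian eigenvalue equals the number of connected components. The single zero eigenvalue shows the graph is connected. The largest eigenvalue, 4, is at most the vertex count 10.

[0, 0.3820, 0.3820, 1.3820, 1.3820, 2.6180, 2.6180, 3.6180, 3.6180, 4]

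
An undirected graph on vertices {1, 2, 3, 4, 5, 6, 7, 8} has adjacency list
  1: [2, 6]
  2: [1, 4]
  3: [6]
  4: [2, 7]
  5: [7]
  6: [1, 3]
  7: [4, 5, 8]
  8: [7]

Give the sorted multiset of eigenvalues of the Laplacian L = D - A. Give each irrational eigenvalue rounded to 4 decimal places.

With the vertex order [1, 2, 3, 4, 5, 6, 7, 8], the degrees are [2, 2, 1, 2, 1, 2, 3, 1], giving D = diag(2, 2, 1, 2, 1, 2, 3, 1) and L = D - A. The multiplicity of 0 as a Laplacian eigenvalue equals the number of connected components. The single zero eigenvalue shows the graph is connected. There is one zero in the spectrum, matching the 1 component.

[0, 0.1667, 0.7276, 1, 1.6353, 2.6729, 3.5643, 4.2332]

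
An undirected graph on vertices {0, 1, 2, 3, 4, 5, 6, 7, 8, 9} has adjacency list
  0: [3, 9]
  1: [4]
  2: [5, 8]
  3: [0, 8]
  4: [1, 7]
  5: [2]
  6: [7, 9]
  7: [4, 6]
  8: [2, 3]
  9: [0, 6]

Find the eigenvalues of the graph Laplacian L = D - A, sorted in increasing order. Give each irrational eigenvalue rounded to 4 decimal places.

[0, 0.0979, 0.3820, 0.8244, 1.3820, 2, 2.6180, 3.1756, 3.6180, 3.9021]

Reading degrees in the order [0, 1, 2, 3, 4, 5, 6, 7, 8, 9] gives [2, 1, 2, 2, 2, 1, 2, 2, 2, 2]; set D = diag(2, 1, 2, 2, 2, 1, 2, 2, 2, 2) and form L = D - A. Diagonalising L (or applying a numerical eigensolver to the 10x10 matrix) gives the spectrum above. By the matrix-tree theorem the graph has (1/10) * product of the nonzero eigenvalues = 1 spanning tree.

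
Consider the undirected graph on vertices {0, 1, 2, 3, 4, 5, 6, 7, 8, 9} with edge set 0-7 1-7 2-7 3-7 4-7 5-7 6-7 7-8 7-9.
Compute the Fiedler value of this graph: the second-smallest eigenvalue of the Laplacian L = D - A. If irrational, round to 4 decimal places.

With the vertex order [0, 1, 2, 3, 4, 5, 6, 7, 8, 9], the degrees are [1, 1, 1, 1, 1, 1, 1, 9, 1, 1], giving D = diag(1, 1, 1, 1, 1, 1, 1, 9, 1, 1) and L = D - A. Computing the eigenvalues of L and sorting gives [0, 1, 1, 1, 1, 1, 1, 1, 1, 10]. The Fiedler value lambda_2 = 1 is strictly positive, so the graph is connected. The largest eigenvalue, 10, is at most the vertex count 10.

1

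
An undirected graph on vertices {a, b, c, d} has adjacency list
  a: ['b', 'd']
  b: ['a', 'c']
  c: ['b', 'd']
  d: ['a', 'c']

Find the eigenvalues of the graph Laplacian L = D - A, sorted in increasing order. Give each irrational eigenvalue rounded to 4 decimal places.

[0, 2, 2, 4]

Each diagonal entry of L is the vertex degree and each off-diagonal entry is -1 where an edge is present, 0 otherwise; in the order [a, b, c, d] the diagonal is [2, 2, 2, 2]. Since every row of L sums to 0, the all-ones vector is in the kernel and 0 is an eigenvalue. The single zero eigenvalue shows the graph is connected.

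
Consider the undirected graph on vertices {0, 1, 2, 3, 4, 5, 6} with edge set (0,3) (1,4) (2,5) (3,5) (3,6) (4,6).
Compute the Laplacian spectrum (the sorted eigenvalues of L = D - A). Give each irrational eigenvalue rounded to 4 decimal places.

Reading degrees in the order [0, 1, 2, 3, 4, 5, 6] gives [1, 1, 1, 3, 2, 2, 2]; set D = diag(1, 1, 1, 3, 2, 2, 2) and form L = D - A. Diagonalising L (or applying a numerical eigensolver to the 7x7 matrix) gives the spectrum above. By the matrix-tree theorem the graph has (1/7) * product of the nonzero eigenvalues = 1 spanning tree.

[0, 0.2603, 0.6262, 1.4055, 2.2742, 3.0996, 4.3342]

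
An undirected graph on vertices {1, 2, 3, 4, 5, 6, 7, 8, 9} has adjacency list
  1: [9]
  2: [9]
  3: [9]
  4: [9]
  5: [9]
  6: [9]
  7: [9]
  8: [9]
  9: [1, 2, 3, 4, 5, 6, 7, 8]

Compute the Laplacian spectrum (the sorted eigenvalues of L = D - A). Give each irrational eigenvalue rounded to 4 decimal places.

[0, 1, 1, 1, 1, 1, 1, 1, 9]

Each diagonal entry of L is the vertex degree and each off-diagonal entry is -1 where an edge is present, 0 otherwise; in the order [1, 2, 3, 4, 5, 6, 7, 8, 9] the diagonal is [1, 1, 1, 1, 1, 1, 1, 1, 8]. The multiplicity of 0 as a Laplacian eigenvalue equals the number of connected components. The eigenvalues sum to 16, which equals trace(L) = 2|E|.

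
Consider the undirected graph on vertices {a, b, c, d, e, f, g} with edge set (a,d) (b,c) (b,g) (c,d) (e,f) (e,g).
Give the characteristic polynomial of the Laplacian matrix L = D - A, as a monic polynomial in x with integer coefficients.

With the vertex order [a, b, c, d, e, f, g], the degrees are [1, 2, 2, 2, 2, 1, 2], giving D = diag(1, 2, 2, 2, 2, 1, 2) and L = D - A. Computing det(xI - L) by cofactor expansion (or equivalently via sum-over-permutations) gives x^7 - 12x^6 + 55x^5 - 120x^4 + 126x^3 - 56x^2 + 7x. The coefficient of x^6 equals -trace(L) = -12, matching the sum of degrees. The largest eigenvalue, 3.8019, is at most the vertex count 7. By the matrix-tree theorem the graph has (1/7) * product of the nonzero eigenvalues = 1 spanning tree.

x^7 - 12x^6 + 55x^5 - 120x^4 + 126x^3 - 56x^2 + 7x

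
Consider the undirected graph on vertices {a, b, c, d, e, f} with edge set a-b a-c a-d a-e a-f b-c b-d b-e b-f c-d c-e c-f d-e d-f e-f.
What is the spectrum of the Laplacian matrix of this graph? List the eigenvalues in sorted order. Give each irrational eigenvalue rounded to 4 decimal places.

Reading degrees in the order [a, b, c, d, e, f] gives [5, 5, 5, 5, 5, 5]; set D = diag(5, 5, 5, 5, 5, 5) and form L = D - A. L is symmetric positive semidefinite, so every eigenvalue is real and nonnegative. The single zero eigenvalue shows the graph is connected.

[0, 6, 6, 6, 6, 6]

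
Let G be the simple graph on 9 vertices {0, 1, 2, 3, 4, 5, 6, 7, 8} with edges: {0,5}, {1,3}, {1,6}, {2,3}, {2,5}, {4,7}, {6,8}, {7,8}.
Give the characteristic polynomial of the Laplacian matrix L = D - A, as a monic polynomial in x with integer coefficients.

Reading degrees in the order [0, 1, 2, 3, 4, 5, 6, 7, 8] gives [1, 2, 2, 2, 1, 2, 2, 2, 2]; set D = diag(1, 2, 2, 2, 1, 2, 2, 2, 2) and form L = D - A. Computing det(xI - L) by cofactor expansion (or equivalently via sum-over-permutations) gives x^9 - 16x^8 + 105x^7 - 364x^6 + 715x^5 - 792x^4 + 462x^3 - 120x^2 + 9x. The constant term is 0 because L is singular (the all-ones vector lies in its kernel).

x^9 - 16x^8 + 105x^7 - 364x^6 + 715x^5 - 792x^4 + 462x^3 - 120x^2 + 9x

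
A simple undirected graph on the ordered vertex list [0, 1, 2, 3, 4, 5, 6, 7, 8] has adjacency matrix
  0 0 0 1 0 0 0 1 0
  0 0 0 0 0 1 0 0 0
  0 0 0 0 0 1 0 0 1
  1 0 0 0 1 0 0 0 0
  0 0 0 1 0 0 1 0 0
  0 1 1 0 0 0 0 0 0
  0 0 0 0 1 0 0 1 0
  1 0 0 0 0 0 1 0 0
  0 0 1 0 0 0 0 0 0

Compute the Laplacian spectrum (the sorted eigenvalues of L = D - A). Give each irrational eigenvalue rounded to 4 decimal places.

[0, 0, 0.5858, 1.3820, 1.3820, 2, 3.4142, 3.6180, 3.6180]

Each diagonal entry of L is the vertex degree and each off-diagonal entry is -1 where an edge is present, 0 otherwise; in the order [0, 1, 2, 3, 4, 5, 6, 7, 8] the diagonal is [2, 1, 2, 2, 2, 2, 2, 2, 1]. The multiplicity of 0 as a Laplacian eigenvalue equals the number of connected components. The 2 zero eigenvalues correspond to the 2 connected components. There are 2 zeros in the spectrum, matching the 2 components.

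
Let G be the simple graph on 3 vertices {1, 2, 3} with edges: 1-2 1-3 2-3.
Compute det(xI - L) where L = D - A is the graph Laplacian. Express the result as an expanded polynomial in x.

x^3 - 6x^2 + 9x

With the vertex order [1, 2, 3], the degrees are [2, 2, 2], giving D = diag(2, 2, 2) and L = D - A. L has integer entries, so p(x) = det(xI - L) has integer coefficients. Expanding the determinant yields x^3 - 6x^2 + 9x. The constant term is 0 because L is singular (the all-ones vector lies in its kernel).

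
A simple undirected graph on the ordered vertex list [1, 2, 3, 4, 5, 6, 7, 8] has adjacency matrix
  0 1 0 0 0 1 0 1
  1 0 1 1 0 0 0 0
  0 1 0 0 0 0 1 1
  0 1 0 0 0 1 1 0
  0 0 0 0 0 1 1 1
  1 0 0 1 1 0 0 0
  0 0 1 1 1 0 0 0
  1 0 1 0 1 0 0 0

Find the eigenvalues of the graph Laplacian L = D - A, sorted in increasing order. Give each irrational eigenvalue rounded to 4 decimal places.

Reading degrees in the order [1, 2, 3, 4, 5, 6, 7, 8] gives [3, 3, 3, 3, 3, 3, 3, 3]; set D = diag(3, 3, 3, 3, 3, 3, 3, 3) and form L = D - A. Diagonalising L (or applying a numerical eigensolver to the 8x8 matrix) gives the spectrum above. By the matrix-tree theorem the graph has (1/8) * product of the nonzero eigenvalues = 384 spanning trees.

[0, 2, 2, 2, 4, 4, 4, 6]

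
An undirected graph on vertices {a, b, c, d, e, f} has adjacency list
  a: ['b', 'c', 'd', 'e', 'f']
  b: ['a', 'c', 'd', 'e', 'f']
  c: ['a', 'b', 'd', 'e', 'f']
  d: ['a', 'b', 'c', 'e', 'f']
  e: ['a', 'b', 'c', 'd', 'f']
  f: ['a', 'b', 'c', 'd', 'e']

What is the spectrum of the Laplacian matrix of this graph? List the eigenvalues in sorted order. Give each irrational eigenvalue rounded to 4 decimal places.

With the vertex order [a, b, c, d, e, f], the degrees are [5, 5, 5, 5, 5, 5], giving D = diag(5, 5, 5, 5, 5, 5) and L = D - A. L is symmetric positive semidefinite, so every eigenvalue is real and nonnegative. The single zero eigenvalue shows the graph is connected. The largest eigenvalue, 6, is at most the vertex count 6.

[0, 6, 6, 6, 6, 6]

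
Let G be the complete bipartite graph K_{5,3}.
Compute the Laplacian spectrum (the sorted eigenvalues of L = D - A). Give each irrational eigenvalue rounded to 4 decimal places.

[0, 3, 3, 3, 3, 5, 5, 8]

The graph has 8 vertices and degree multiset [5, 5, 5, 3, 3, 3, 3, 3]; D is the diagonal matrix of degrees and L = D - A. L is symmetric positive semidefinite, so every eigenvalue is real and nonnegative. There is one zero in the spectrum, matching the 1 component. The largest eigenvalue, 8, is at most the vertex count 8.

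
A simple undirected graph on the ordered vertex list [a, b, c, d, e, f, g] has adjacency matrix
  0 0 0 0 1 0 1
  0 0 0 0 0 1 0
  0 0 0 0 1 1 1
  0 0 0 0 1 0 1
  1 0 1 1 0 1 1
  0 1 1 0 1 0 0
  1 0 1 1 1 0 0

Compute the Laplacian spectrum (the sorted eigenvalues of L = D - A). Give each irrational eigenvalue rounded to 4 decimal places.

Each diagonal entry of L is the vertex degree and each off-diagonal entry is -1 where an edge is present, 0 otherwise; in the order [a, b, c, d, e, f, g] the diagonal is [2, 1, 3, 2, 5, 3, 4]. L is symmetric positive semidefinite, so every eigenvalue is real and nonnegative. The largest eigenvalue, 6.0582, is at most the vertex count 7. There is one zero in the spectrum, matching the 1 component.

[0, 0.6824, 2, 2.1876, 3.8660, 5.2059, 6.0582]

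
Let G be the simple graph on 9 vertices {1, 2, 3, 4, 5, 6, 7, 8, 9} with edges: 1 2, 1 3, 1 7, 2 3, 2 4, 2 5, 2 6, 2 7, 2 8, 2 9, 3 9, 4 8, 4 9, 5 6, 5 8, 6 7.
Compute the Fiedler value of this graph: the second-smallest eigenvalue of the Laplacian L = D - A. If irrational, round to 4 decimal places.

1.5858

With the vertex order [1, 2, 3, 4, 5, 6, 7, 8, 9], the degrees are [3, 8, 3, 3, 3, 3, 3, 3, 3], giving D = diag(3, 8, 3, 3, 3, 3, 3, 3, 3) and L = D - A. The smallest Laplacian eigenvalue is always 0. The next one, lambda_2 = 1.5858, measures how hard the graph is to disconnect: larger values mean better connectivity. The largest eigenvalue, 9, is at most the vertex count 9.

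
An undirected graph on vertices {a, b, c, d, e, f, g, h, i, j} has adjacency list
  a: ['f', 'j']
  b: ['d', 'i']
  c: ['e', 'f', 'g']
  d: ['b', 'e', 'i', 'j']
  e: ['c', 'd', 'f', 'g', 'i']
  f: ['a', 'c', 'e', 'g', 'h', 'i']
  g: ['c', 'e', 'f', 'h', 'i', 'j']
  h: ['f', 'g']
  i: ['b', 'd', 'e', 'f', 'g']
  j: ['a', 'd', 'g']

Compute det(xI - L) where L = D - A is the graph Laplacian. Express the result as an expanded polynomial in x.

Each diagonal entry of L is the vertex degree and each off-diagonal entry is -1 where an edge is present, 0 otherwise; in the order [a, b, c, d, e, f, g, h, i, j] the diagonal is [2, 2, 3, 4, 5, 6, 6, 2, 5, 3]. L has integer entries, so p(x) = det(xI - L) has integer coefficients. Expanding the determinant yields x^10 - 38x^9 + 619x^8 - 5654x^7 + 31803x^6 - 113848x^5 + 258539x^4 - 358170x^3 + 274169x^2 - 88320x. Since p(0) = det(-L) = 0, x divides p(x).

x^10 - 38x^9 + 619x^8 - 5654x^7 + 31803x^6 - 113848x^5 + 258539x^4 - 358170x^3 + 274169x^2 - 88320x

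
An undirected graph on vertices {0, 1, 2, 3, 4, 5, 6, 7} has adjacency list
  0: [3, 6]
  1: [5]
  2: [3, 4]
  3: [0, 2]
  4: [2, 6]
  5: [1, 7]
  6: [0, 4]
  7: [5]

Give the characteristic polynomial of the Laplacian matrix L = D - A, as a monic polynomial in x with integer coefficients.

x^8 - 14x^7 + 78x^6 - 220x^5 + 330x^4 - 250x^3 + 75x^2

Reading degrees in the order [0, 1, 2, 3, 4, 5, 6, 7] gives [2, 1, 2, 2, 2, 2, 2, 1]; set D = diag(2, 1, 2, 2, 2, 2, 2, 1) and form L = D - A. Computing det(xI - L) by cofactor expansion (or equivalently via sum-over-permutations) gives x^8 - 14x^7 + 78x^6 - 220x^5 + 330x^4 - 250x^3 + 75x^2. The coefficient of x^7 equals -trace(L) = -14, matching the sum of degrees. There are 2 zeros in the spectrum, matching the 2 components. The largest eigenvalue, 3.6180, is at most the vertex count 8.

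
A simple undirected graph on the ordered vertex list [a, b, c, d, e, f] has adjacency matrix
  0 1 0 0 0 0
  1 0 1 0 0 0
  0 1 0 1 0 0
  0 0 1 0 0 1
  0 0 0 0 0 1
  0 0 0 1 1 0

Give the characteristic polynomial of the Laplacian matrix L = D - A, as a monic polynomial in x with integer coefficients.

With the vertex order [a, b, c, d, e, f], the degrees are [1, 2, 2, 2, 1, 2], giving D = diag(1, 2, 2, 2, 1, 2) and L = D - A. L has integer entries, so p(x) = det(xI - L) has integer coefficients. Expanding the determinant yields x^6 - 10x^5 + 36x^4 - 56x^3 + 35x^2 - 6x. The constant term is 0 because L is singular (the all-ones vector lies in its kernel). There is one zero in the spectrum, matching the 1 component.

x^6 - 10x^5 + 36x^4 - 56x^3 + 35x^2 - 6x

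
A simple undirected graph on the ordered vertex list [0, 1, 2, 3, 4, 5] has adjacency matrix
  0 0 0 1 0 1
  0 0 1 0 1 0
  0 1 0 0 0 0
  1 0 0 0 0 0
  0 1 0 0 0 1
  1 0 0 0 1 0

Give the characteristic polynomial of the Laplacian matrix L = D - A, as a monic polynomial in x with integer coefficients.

x^6 - 10x^5 + 36x^4 - 56x^3 + 35x^2 - 6x

With the vertex order [0, 1, 2, 3, 4, 5], the degrees are [2, 2, 1, 1, 2, 2], giving D = diag(2, 2, 1, 1, 2, 2) and L = D - A. Computing det(xI - L) by cofactor expansion (or equivalently via sum-over-permutations) gives x^6 - 10x^5 + 36x^4 - 56x^3 + 35x^2 - 6x. The coefficient of x^5 equals -trace(L) = -10, matching the sum of degrees. There is one zero in the spectrum, matching the 1 component.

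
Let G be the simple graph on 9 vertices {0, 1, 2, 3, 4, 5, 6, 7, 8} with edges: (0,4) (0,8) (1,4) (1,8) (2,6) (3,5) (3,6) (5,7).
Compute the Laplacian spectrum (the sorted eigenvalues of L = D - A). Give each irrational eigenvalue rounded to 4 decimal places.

Reading degrees in the order [0, 1, 2, 3, 4, 5, 6, 7, 8] gives [2, 2, 1, 2, 2, 2, 2, 1, 2]; set D = diag(2, 2, 1, 2, 2, 2, 2, 1, 2) and form L = D - A. Diagonalising L (or applying a numerical eigensolver to the 9x9 matrix) gives the spectrum above. The 2 zero eigenvalues correspond to the 2 connected components. The largest eigenvalue, 4, is at most the vertex count 9. The eigenvalues sum to 16, which equals trace(L) = 2|E|.

[0, 0, 0.3820, 1.3820, 2, 2, 2.6180, 3.6180, 4]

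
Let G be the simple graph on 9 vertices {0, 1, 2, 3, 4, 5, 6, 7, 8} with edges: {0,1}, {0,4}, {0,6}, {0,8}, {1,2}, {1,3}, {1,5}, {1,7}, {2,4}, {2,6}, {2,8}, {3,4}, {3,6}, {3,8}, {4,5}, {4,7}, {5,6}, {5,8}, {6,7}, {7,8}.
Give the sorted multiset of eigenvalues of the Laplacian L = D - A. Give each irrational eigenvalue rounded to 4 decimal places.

[0, 4, 4, 4, 4, 5, 5, 5, 9]

With the vertex order [0, 1, 2, 3, 4, 5, 6, 7, 8], the degrees are [4, 5, 4, 4, 5, 4, 5, 4, 5], giving D = diag(4, 5, 4, 4, 5, 4, 5, 4, 5) and L = D - A. Diagonalising L (or applying a numerical eigensolver to the 9x9 matrix) gives the spectrum above. The single zero eigenvalue shows the graph is connected.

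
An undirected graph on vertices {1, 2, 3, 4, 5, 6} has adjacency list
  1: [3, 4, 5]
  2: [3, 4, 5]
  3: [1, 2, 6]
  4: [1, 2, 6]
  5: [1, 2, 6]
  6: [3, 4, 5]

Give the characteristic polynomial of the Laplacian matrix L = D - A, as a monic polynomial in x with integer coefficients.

With the vertex order [1, 2, 3, 4, 5, 6], the degrees are [3, 3, 3, 3, 3, 3], giving D = diag(3, 3, 3, 3, 3, 3) and L = D - A. The eigenvalues of L are [0, 3, 3, 3, 3, 6]; the characteristic polynomial is the product of (x - lambda_i), which multiplies out to x^6 - 18x^5 + 126x^4 - 432x^3 + 729x^2 - 486x. The coefficient of x^5 equals -trace(L) = -18, matching the sum of degrees. By the matrix-tree theorem the graph has (1/6) * product of the nonzero eigenvalues = 81 spanning trees.

x^6 - 18x^5 + 126x^4 - 432x^3 + 729x^2 - 486x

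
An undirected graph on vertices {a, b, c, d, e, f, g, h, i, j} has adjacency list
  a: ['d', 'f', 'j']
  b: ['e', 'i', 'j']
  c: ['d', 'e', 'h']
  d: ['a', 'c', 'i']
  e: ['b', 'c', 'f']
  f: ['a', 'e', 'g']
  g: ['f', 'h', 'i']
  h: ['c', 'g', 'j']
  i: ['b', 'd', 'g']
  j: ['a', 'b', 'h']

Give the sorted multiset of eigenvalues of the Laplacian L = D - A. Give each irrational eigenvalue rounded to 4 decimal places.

With the vertex order [a, b, c, d, e, f, g, h, i, j], the degrees are [3, 3, 3, 3, 3, 3, 3, 3, 3, 3], giving D = diag(3, 3, 3, 3, 3, 3, 3, 3, 3, 3) and L = D - A. The multiplicity of 0 as a Laplacian eigenvalue equals the number of connected components. The largest eigenvalue, 5, is at most the vertex count 10.

[0, 2, 2, 2, 2, 2, 5, 5, 5, 5]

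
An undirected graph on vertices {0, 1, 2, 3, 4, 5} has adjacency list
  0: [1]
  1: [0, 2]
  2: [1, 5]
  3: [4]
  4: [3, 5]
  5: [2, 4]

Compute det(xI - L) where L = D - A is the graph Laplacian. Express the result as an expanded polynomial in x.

x^6 - 10x^5 + 36x^4 - 56x^3 + 35x^2 - 6x

With the vertex order [0, 1, 2, 3, 4, 5], the degrees are [1, 2, 2, 1, 2, 2], giving D = diag(1, 2, 2, 1, 2, 2) and L = D - A. L has integer entries, so p(x) = det(xI - L) has integer coefficients. Expanding the determinant yields x^6 - 10x^5 + 36x^4 - 56x^3 + 35x^2 - 6x. The constant term is 0 because L is singular (the all-ones vector lies in its kernel). By the matrix-tree theorem the graph has (1/6) * product of the nonzero eigenvalues = 1 spanning tree.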